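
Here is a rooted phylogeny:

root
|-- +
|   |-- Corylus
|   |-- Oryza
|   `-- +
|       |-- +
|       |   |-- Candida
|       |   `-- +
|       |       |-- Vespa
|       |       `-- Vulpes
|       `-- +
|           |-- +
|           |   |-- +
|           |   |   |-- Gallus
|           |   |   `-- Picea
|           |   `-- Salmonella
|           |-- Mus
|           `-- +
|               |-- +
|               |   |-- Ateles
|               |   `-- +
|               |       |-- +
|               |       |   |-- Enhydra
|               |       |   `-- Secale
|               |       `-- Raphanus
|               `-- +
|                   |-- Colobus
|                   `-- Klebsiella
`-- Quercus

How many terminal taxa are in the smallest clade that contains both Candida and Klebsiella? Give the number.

13

The MRCA of Candida and Klebsiella is the node subtending ((Candida,(Vespa,Vulpes)),(((Gallus,Picea),Salmonella),Mus,((Ateles,((Enhydra,Secale),Raphanus)),(Colobus,Klebsiella)))).
That clade contains 13 terminal taxa: Ateles, Candida, Colobus, Enhydra, Gallus, Klebsiella, Mus, Picea, Raphanus, Salmonella, Secale, Vespa, Vulpes.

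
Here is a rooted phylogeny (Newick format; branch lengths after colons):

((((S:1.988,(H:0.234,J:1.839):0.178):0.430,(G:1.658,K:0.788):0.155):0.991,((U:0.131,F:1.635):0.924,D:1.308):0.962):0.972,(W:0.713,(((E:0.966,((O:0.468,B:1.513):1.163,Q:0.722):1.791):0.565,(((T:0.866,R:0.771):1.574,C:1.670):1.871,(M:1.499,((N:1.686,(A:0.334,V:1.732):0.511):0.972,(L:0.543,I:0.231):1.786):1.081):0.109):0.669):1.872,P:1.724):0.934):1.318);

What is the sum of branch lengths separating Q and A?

6.754

The path runs Q → … → MRCA → … → A; the MRCA is the node subtending ((E,((O,B),Q)),(((T,R),C),(M,((N,(A,V)),(L,I))))).
Branch lengths along that path: 0.722 + 1.791 + 0.565 + 0.669 + 0.109 + 1.081 + 0.972 + 0.511 + 0.334 = 6.754.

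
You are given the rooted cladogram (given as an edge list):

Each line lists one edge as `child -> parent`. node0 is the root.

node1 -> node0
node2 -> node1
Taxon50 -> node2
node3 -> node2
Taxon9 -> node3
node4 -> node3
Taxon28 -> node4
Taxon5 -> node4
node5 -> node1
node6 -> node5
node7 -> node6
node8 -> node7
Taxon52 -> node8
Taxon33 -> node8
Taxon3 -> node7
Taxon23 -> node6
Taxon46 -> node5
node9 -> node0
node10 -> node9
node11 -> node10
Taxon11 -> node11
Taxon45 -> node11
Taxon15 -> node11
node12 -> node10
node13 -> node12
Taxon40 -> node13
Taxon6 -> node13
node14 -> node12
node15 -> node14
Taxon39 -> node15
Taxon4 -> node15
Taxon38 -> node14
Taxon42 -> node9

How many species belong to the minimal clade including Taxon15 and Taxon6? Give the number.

8

The MRCA of Taxon15 and Taxon6 is the node subtending ((Taxon11,Taxon45,Taxon15),((Taxon40,Taxon6),((Taxon39,Taxon4),Taxon38))).
That clade contains 8 terminal taxa: Taxon11, Taxon15, Taxon38, Taxon39, Taxon4, Taxon40, Taxon45, Taxon6.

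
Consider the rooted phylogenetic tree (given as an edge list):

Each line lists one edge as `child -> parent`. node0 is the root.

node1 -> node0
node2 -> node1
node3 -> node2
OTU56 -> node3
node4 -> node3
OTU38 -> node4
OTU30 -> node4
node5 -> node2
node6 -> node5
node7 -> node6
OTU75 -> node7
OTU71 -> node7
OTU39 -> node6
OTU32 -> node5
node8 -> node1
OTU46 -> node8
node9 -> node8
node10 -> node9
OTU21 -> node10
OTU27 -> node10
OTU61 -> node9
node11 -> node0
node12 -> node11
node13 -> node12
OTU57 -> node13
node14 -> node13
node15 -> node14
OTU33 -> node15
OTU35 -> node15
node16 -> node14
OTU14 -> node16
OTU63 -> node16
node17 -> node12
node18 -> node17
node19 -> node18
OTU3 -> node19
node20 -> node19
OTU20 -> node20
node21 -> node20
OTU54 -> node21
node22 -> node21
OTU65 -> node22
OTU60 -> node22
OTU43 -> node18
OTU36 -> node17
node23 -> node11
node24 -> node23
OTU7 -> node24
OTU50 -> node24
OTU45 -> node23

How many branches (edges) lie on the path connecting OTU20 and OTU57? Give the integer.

The MRCA of OTU20 and OTU57 is the node subtending ((OTU57,((OTU33,OTU35),(OTU14,OTU63))),(((OTU3,(OTU20,(OTU54,(OTU65,OTU60)))),OTU43),OTU36)).
From OTU20 up to that node: 5 branches. From OTU57 up to the same node: 2 branches. Total: 5 + 2 = 7.

7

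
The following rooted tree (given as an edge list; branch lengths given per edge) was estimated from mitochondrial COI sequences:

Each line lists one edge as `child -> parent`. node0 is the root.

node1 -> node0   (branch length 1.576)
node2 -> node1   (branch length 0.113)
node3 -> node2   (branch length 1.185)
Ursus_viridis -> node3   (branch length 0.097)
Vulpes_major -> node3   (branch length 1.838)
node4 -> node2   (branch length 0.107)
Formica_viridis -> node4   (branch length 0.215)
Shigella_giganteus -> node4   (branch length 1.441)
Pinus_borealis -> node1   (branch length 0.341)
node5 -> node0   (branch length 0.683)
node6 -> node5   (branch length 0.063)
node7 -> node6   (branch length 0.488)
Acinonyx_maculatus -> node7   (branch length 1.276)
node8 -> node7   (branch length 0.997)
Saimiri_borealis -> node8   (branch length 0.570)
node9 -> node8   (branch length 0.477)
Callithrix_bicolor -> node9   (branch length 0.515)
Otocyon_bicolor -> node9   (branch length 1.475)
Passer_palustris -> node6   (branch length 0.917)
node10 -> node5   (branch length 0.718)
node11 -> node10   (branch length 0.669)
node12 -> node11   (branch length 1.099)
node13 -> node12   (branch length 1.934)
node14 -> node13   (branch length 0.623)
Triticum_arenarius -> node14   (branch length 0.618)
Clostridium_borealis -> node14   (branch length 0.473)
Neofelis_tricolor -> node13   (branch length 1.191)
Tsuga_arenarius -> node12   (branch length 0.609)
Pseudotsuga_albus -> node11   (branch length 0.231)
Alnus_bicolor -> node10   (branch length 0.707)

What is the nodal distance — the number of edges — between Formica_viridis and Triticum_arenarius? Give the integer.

11

The MRCA of Formica_viridis and Triticum_arenarius is the root of the tree.
From Formica_viridis up to that node: 4 branches. From Triticum_arenarius up to the same node: 7 branches. Total: 4 + 7 = 11.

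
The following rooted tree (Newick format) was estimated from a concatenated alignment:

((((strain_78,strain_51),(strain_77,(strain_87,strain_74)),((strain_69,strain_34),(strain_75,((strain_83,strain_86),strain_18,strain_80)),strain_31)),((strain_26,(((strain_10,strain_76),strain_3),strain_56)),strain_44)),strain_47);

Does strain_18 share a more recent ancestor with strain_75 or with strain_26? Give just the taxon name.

strain_75

The MRCA of strain_18 and strain_75 subtends (strain_75,((strain_83,strain_86),strain_18,strain_80)) (5 taxa).
The MRCA of strain_18 and strain_26 subtends (((strain_78,strain_51),(strain_77,(strain_87,strain_74)),((strain_69,strain_34),(strain_75,((strain_83,strain_86),strain_18,strain_80)),strain_31)),((strain_26,(((strain_10,strain_76),strain_3),strain_56)),strain_44)) (19 taxa).
The first is nested inside the second, so strain_18 shares a more recent common ancestor with strain_75.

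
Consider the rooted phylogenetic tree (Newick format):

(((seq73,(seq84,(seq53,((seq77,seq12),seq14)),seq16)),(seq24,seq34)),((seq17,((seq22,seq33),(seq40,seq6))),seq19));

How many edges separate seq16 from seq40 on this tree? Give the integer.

The MRCA of seq16 and seq40 is the root of the tree.
From seq16 up to that node: 4 branches. From seq40 up to the same node: 5 branches. Total: 4 + 5 = 9.

9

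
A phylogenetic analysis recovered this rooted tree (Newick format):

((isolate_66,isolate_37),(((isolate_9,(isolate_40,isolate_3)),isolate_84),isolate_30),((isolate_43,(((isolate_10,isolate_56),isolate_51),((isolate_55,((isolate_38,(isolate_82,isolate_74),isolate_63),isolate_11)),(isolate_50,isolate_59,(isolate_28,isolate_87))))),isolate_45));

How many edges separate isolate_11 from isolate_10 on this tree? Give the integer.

7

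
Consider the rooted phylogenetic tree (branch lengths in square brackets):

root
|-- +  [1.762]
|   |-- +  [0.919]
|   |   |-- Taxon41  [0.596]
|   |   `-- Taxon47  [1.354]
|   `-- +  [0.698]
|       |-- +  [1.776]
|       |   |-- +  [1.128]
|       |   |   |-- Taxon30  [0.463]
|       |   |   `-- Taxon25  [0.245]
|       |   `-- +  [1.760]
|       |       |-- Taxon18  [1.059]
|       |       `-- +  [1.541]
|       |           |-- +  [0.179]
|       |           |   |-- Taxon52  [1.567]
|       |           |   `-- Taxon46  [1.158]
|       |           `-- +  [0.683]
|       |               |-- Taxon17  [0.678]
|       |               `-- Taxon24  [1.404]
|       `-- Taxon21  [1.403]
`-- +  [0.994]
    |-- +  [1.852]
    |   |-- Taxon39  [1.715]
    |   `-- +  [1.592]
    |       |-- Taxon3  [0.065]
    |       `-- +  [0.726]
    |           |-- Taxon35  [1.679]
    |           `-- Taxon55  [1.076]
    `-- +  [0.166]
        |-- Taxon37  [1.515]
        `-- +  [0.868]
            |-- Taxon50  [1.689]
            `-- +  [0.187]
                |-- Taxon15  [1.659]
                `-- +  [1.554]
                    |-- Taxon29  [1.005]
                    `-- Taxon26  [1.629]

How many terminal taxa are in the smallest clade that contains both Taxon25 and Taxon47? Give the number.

The MRCA of Taxon25 and Taxon47 is the node subtending ((Taxon41,Taxon47),(((Taxon30,Taxon25),(Taxon18,((Taxon52,Taxon46),(Taxon17,Taxon24)))),Taxon21)).
That clade contains 10 terminal taxa: Taxon17, Taxon18, Taxon21, Taxon24, Taxon25, Taxon30, Taxon41, Taxon46, Taxon47, Taxon52.

10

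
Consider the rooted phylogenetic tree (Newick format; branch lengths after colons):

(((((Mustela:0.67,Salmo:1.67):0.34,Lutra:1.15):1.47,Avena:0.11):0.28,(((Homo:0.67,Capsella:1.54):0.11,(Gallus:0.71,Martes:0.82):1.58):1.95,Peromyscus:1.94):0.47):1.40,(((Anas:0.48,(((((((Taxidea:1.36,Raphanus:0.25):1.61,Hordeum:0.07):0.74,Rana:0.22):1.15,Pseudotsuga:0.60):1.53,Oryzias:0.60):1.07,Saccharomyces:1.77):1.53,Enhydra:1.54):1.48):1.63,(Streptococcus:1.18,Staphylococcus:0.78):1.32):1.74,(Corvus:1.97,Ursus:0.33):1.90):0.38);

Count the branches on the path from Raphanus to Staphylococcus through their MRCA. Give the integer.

The MRCA of Raphanus and Staphylococcus is the node subtending ((Anas,(((((((Taxidea,Raphanus),Hordeum),Rana),Pseudotsuga),Oryzias),Saccharomyces),Enhydra)),(Streptococcus,Staphylococcus)).
From Raphanus up to that node: 9 branches. From Staphylococcus up to the same node: 2 branches. Total: 9 + 2 = 11.

11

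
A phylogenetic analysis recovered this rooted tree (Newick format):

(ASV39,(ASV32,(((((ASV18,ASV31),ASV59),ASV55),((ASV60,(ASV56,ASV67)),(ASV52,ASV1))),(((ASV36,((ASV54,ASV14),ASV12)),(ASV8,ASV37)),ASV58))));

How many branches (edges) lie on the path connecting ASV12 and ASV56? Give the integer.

The MRCA of ASV12 and ASV56 is the node subtending (((((ASV18,ASV31),ASV59),ASV55),((ASV60,(ASV56,ASV67)),(ASV52,ASV1))),(((ASV36,((ASV54,ASV14),ASV12)),(ASV8,ASV37)),ASV58)).
From ASV12 up to that node: 5 branches. From ASV56 up to the same node: 5 branches. Total: 5 + 5 = 10.

10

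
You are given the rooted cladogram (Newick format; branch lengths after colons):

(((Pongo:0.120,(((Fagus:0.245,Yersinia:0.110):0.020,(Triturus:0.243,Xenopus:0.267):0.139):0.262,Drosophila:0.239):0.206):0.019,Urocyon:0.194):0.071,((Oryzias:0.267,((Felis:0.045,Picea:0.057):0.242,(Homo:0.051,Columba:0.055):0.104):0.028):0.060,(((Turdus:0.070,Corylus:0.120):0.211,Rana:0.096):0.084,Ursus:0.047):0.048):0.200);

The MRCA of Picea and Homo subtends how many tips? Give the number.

The MRCA of Picea and Homo is the node subtending ((Felis,Picea),(Homo,Columba)).
That clade contains 4 terminal taxa: Columba, Felis, Homo, Picea.

4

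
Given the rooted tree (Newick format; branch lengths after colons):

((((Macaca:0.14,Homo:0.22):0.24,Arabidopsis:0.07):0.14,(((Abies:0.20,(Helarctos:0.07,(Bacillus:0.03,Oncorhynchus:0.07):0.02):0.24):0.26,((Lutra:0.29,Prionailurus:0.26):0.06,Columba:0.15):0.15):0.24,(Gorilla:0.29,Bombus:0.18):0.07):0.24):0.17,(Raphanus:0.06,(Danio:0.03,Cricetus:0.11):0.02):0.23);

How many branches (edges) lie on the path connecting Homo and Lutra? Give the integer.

The MRCA of Homo and Lutra is the node subtending (((Macaca,Homo),Arabidopsis),(((Abies,(Helarctos,(Bacillus,Oncorhynchus))),((Lutra,Prionailurus),Columba)),(Gorilla,Bombus))).
From Homo up to that node: 3 branches. From Lutra up to the same node: 5 branches. Total: 3 + 5 = 8.

8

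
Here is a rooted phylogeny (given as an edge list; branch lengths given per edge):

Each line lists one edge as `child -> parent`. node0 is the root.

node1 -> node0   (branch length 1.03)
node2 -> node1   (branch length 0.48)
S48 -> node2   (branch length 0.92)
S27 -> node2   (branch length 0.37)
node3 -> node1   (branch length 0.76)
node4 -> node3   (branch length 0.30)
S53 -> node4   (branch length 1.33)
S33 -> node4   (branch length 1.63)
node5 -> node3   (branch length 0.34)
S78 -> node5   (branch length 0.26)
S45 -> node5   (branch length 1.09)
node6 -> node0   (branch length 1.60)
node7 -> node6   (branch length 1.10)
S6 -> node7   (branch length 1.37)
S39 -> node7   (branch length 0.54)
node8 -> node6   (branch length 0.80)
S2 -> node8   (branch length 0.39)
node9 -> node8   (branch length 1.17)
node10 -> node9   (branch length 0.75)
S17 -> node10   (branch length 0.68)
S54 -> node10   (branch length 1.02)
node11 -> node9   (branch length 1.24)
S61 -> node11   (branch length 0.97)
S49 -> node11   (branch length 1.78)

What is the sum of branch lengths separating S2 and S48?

The path runs S2 → … → MRCA → … → S48; the MRCA is the root of the tree.
Branch lengths along that path: 0.39 + 0.80 + 1.60 + 1.03 + 0.48 + 0.92 = 5.22.

5.22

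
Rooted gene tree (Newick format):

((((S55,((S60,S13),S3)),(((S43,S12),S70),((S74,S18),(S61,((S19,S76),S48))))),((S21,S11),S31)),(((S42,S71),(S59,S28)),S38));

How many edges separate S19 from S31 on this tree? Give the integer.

9

The MRCA of S19 and S31 is the node subtending (((S55,((S60,S13),S3)),(((S43,S12),S70),((S74,S18),(S61,((S19,S76),S48))))),((S21,S11),S31)).
From S19 up to that node: 7 branches. From S31 up to the same node: 2 branches. Total: 7 + 2 = 9.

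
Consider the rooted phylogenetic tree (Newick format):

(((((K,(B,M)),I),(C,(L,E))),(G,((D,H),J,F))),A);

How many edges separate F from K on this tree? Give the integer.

The MRCA of F and K is the node subtending ((((K,(B,M)),I),(C,(L,E))),(G,((D,H),J,F))).
From F up to that node: 3 branches. From K up to the same node: 4 branches. Total: 3 + 4 = 7.

7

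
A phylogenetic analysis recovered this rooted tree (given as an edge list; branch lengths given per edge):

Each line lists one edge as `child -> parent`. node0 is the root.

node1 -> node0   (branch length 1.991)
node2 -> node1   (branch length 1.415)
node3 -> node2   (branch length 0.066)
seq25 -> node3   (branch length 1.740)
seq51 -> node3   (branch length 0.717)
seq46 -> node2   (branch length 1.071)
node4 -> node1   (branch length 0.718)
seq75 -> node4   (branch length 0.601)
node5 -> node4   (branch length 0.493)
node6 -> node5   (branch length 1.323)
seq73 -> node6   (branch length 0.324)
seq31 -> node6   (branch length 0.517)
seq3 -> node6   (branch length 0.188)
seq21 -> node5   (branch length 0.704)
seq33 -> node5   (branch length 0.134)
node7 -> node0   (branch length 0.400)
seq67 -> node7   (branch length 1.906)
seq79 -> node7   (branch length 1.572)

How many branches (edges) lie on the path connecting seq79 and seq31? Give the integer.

7

The MRCA of seq79 and seq31 is the root of the tree.
From seq79 up to that node: 2 branches. From seq31 up to the same node: 5 branches. Total: 2 + 5 = 7.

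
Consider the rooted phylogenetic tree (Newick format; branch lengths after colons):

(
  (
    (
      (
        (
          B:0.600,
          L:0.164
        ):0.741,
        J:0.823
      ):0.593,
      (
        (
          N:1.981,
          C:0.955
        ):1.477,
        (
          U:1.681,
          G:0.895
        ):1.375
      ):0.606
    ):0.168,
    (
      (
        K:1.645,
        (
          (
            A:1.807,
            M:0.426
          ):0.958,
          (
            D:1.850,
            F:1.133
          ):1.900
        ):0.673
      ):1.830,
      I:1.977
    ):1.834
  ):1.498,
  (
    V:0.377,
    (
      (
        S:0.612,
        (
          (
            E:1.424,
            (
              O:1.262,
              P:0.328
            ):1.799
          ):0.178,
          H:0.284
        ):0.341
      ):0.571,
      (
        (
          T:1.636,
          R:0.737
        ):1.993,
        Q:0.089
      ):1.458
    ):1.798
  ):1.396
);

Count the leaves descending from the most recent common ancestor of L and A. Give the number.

13

The MRCA of L and A is the node subtending ((((B,L),J),((N,C),(U,G))),((K,((A,M),(D,F))),I)).
That clade contains 13 terminal taxa: A, B, C, D, F, G, I, J, K, L, M, N, U.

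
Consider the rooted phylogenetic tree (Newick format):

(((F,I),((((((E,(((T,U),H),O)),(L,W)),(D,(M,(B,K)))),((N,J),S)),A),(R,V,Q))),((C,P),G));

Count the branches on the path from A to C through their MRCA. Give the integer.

7

The MRCA of A and C is the root of the tree.
From A up to that node: 4 branches. From C up to the same node: 3 branches. Total: 4 + 3 = 7.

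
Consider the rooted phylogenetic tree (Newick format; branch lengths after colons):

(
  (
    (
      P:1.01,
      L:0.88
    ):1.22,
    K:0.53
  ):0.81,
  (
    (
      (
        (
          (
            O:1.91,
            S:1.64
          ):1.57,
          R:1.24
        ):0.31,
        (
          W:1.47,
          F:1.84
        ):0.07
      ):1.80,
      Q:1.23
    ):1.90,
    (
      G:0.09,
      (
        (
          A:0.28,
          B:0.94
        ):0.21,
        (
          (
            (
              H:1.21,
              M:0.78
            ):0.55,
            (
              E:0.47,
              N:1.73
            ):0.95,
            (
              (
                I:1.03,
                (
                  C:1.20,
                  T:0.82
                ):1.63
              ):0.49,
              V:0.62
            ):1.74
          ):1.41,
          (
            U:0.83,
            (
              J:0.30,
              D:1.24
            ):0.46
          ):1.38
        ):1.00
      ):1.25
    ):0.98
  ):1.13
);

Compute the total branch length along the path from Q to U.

8.57

The path runs Q → … → MRCA → … → U; the MRCA is the node subtending (((((O,S),R),(W,F)),Q),(G,((A,B),(((H,M),(E,N),((I,(C,T)),V)),(U,(J,D)))))).
Branch lengths along that path: 1.23 + 1.90 + 0.98 + 1.25 + 1.00 + 1.38 + 0.83 = 8.57.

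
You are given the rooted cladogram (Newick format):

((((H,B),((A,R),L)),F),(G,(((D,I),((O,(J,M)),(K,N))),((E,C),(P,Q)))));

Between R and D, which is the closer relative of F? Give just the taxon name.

The MRCA of F and R subtends (((H,B),((A,R),L)),F) (6 taxa).
The MRCA of F and D is the root, subtending the entire tree (18 taxa).
The first is nested inside the second, so F shares a more recent common ancestor with R.

R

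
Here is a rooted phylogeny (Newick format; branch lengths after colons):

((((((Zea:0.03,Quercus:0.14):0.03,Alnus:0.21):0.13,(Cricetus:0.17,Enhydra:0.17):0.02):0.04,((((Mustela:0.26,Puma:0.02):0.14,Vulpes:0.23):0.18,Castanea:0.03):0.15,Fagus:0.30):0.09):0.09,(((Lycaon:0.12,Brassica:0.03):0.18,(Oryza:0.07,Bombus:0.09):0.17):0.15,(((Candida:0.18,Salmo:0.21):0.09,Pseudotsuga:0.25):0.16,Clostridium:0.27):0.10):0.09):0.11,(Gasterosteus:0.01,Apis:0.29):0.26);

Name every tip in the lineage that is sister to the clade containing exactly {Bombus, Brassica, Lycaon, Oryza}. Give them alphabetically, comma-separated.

The clade containing exactly {Bombus, Brassica, Lycaon, Oryza} attaches to the tree at the node subtending (((Lycaon,Brassica),(Oryza,Bombus)),(((Candida,Salmo),Pseudotsuga),Clostridium)).
The other lineage descending from that same node — the sister group — is (((Candida,Salmo),Pseudotsuga),Clostridium); its 4 tips in alphabetical order are the answer.

Candida, Clostridium, Pseudotsuga, Salmo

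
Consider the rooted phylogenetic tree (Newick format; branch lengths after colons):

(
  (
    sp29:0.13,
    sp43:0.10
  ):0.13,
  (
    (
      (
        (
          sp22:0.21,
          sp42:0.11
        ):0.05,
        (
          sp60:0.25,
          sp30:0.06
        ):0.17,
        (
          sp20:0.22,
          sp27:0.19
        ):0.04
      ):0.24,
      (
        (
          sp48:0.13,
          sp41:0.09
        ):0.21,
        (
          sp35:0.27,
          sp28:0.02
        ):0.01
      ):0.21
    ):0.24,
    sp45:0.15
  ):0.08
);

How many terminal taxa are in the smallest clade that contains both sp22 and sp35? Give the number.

10

The MRCA of sp22 and sp35 is the node subtending (((sp22,sp42),(sp60,sp30),(sp20,sp27)),((sp48,sp41),(sp35,sp28))).
That clade contains 10 terminal taxa: sp20, sp22, sp27, sp28, sp30, sp35, sp41, sp42, sp48, sp60.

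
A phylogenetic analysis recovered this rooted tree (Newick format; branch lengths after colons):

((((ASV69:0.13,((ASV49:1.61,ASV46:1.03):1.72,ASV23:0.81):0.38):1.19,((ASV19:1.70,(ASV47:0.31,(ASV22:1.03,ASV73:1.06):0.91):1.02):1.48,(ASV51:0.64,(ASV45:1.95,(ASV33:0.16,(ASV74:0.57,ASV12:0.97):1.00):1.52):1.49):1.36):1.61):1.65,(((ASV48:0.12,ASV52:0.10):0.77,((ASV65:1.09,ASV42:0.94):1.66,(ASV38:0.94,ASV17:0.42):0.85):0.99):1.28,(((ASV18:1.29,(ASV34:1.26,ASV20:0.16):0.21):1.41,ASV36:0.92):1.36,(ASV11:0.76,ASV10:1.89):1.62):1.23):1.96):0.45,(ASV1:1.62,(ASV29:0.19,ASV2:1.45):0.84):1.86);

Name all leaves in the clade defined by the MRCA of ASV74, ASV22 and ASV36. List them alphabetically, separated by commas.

Tracing ASV74: it sits inside (ASV74,ASV12).
Tracing ASV22: it sits inside (ASV22,ASV73).
Tracing ASV36: it sits inside ((ASV18,(ASV34,ASV20)),ASV36).
The smallest clade enclosing all 3 is (((ASV69,((ASV49,ASV46),ASV23)),((ASV19,(ASV47,(ASV22,ASV73))),(ASV51,(ASV45,(ASV33,(ASV74,ASV12)))))),(((ASV48,ASV52),((ASV65,ASV42),(ASV38,ASV17))),(((ASV18,(ASV34,ASV20)),ASV36),(ASV11,ASV10)))); the answer is its 25 terminal taxa in alphabetical order.

ASV10, ASV11, ASV12, ASV17, ASV18, ASV19, ASV20, ASV22, ASV23, ASV33, ASV34, ASV36, ASV38, ASV42, ASV45, ASV46, ASV47, ASV48, ASV49, ASV51, ASV52, ASV65, ASV69, ASV73, ASV74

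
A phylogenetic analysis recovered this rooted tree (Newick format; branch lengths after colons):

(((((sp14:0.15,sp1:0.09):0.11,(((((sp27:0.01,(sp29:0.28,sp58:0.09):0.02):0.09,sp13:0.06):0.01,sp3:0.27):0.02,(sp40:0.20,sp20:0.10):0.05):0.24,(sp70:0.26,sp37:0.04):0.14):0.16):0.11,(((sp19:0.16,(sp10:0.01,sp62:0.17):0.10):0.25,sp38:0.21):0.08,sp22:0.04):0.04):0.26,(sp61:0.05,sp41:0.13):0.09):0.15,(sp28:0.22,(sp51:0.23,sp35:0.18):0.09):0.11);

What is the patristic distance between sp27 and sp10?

1.12

The path runs sp27 → … → MRCA → … → sp10; the MRCA is the node subtending (((sp14,sp1),(((((sp27,(sp29,sp58)),sp13),sp3),(sp40,sp20)),(sp70,sp37))),(((sp19,(sp10,sp62)),sp38),sp22)).
Branch lengths along that path: 0.01 + 0.09 + 0.01 + 0.02 + 0.24 + 0.16 + 0.11 + 0.04 + 0.08 + 0.25 + 0.10 + 0.01 = 1.12.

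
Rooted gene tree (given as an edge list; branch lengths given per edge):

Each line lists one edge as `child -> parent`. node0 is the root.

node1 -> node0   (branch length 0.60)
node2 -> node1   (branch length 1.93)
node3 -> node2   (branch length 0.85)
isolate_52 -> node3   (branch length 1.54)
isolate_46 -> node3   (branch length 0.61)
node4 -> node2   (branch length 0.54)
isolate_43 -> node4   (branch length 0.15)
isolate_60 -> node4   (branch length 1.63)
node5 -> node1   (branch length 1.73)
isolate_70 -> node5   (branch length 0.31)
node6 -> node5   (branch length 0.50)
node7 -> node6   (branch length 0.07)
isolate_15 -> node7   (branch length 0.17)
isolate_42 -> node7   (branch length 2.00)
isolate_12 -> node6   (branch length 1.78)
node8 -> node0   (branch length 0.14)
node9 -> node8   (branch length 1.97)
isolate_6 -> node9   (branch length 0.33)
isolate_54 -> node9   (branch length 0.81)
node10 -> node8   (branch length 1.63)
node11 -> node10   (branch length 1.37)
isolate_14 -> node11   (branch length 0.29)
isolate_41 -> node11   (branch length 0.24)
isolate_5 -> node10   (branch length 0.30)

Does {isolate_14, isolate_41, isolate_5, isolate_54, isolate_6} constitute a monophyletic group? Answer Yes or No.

The most recent common ancestor of these taxa subtends ((isolate_6,isolate_54),((isolate_14,isolate_41),isolate_5)).
That clade has exactly 5 tips — every listed taxon and nothing else — so the group is monophyletic.

Yes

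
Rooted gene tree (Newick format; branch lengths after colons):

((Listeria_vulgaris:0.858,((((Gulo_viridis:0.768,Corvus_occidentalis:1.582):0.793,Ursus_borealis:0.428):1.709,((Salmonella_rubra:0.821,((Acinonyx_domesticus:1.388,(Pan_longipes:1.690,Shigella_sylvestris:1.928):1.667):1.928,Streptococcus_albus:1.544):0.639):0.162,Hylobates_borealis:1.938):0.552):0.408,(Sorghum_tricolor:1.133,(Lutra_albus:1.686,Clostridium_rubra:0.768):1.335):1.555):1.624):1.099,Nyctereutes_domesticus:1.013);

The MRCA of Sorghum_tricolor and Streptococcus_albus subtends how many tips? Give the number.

12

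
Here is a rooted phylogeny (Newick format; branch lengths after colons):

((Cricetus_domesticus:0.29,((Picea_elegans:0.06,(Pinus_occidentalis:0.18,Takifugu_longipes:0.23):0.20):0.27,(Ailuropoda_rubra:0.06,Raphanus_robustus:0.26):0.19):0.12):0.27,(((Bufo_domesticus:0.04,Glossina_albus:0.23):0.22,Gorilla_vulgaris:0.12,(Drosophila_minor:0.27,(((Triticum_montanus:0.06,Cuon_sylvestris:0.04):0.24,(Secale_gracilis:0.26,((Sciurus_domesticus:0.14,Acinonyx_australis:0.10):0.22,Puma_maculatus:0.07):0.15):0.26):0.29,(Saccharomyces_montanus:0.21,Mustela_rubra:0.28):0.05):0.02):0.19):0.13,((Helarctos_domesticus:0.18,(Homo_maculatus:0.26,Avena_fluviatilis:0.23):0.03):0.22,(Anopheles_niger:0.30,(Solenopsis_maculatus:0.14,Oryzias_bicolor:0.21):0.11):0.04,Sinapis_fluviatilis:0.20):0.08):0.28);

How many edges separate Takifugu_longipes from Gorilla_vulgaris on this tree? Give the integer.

The MRCA of Takifugu_longipes and Gorilla_vulgaris is the root of the tree.
From Takifugu_longipes up to that node: 5 branches. From Gorilla_vulgaris up to the same node: 3 branches. Total: 5 + 3 = 8.

8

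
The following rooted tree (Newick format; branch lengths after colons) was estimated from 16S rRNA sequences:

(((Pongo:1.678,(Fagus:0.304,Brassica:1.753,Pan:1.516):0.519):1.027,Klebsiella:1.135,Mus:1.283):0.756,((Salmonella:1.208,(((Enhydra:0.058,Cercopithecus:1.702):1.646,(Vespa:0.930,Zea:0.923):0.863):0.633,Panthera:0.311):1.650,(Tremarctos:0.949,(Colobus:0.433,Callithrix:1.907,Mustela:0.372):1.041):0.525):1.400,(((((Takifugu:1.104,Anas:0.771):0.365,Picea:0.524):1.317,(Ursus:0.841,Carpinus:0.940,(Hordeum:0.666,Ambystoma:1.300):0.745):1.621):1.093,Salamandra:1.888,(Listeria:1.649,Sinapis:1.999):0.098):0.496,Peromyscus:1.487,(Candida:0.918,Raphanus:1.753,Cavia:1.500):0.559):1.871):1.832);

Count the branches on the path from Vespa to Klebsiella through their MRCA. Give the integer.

8

The MRCA of Vespa and Klebsiella is the root of the tree.
From Vespa up to that node: 6 branches. From Klebsiella up to the same node: 2 branches. Total: 6 + 2 = 8.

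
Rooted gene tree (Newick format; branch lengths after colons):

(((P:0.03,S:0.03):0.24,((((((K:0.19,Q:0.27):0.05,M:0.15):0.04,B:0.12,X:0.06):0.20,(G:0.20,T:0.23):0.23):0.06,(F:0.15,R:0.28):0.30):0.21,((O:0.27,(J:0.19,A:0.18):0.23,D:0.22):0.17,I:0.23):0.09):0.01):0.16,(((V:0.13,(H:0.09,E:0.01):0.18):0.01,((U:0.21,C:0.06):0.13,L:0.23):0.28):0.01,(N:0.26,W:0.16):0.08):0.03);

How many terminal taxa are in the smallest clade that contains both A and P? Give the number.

16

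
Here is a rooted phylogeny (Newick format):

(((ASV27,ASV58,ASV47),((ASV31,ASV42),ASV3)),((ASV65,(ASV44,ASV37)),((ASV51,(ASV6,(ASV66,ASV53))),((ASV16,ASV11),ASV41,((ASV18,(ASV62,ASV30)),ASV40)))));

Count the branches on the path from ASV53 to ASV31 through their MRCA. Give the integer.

10

The MRCA of ASV53 and ASV31 is the root of the tree.
From ASV53 up to that node: 6 branches. From ASV31 up to the same node: 4 branches. Total: 6 + 4 = 10.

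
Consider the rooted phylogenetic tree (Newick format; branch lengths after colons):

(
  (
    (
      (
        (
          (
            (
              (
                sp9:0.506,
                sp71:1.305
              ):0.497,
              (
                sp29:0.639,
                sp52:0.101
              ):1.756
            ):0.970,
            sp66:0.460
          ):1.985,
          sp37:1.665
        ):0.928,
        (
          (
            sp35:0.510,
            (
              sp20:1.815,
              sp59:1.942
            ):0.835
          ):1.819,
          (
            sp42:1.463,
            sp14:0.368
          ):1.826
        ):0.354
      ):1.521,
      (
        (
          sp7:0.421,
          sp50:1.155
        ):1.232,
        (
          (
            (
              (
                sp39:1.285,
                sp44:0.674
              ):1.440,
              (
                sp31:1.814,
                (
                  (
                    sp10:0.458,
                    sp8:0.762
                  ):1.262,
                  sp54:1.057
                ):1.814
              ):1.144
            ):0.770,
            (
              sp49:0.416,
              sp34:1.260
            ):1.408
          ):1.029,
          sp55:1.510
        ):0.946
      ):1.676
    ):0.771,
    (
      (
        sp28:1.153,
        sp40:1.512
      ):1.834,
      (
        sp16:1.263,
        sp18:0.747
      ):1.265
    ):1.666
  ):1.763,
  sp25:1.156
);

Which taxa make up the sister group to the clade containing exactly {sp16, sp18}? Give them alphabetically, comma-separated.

The clade containing exactly {sp16, sp18} attaches to the tree at the node subtending ((sp28,sp40),(sp16,sp18)).
The other lineage descending from that same node — the sister group — is (sp28,sp40); its 2 tips in alphabetical order are the answer.

sp28, sp40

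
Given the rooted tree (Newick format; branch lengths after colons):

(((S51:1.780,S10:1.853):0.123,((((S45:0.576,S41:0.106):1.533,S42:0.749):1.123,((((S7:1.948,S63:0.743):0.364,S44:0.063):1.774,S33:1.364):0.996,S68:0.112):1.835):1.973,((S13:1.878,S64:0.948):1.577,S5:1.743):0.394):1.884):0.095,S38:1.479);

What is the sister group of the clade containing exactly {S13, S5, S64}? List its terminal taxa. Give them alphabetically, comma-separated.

S33, S41, S42, S44, S45, S63, S68, S7

The clade containing exactly {S13, S5, S64} attaches to the tree at the node subtending ((((S45,S41),S42),((((S7,S63),S44),S33),S68)),((S13,S64),S5)).
The other lineage descending from that same node — the sister group — is (((S45,S41),S42),((((S7,S63),S44),S33),S68)); its 8 tips in alphabetical order are the answer.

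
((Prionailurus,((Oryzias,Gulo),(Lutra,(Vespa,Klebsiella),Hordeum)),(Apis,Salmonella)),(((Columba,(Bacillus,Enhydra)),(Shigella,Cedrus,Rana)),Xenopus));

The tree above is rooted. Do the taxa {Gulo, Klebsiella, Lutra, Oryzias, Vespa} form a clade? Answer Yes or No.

The MRCA of the listed taxa subtends ((Oryzias,Gulo),(Lutra,(Vespa,Klebsiella),Hordeum)).
That clade also contains Hordeum, which is not in the proposed group, so the group is not monophyletic.

No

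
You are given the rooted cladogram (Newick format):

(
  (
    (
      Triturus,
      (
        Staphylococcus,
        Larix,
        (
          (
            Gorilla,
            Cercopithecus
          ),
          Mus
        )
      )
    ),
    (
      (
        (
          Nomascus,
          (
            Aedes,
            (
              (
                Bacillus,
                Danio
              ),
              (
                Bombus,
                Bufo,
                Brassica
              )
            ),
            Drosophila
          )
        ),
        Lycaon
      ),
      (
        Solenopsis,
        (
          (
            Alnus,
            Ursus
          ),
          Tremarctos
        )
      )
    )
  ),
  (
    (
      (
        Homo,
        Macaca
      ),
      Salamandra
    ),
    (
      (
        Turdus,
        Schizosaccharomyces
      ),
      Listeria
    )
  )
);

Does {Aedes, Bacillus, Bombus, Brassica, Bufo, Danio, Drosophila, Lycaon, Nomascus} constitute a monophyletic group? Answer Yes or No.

The most recent common ancestor of these taxa subtends ((Nomascus,(Aedes,((Bacillus,Danio),(Bombus,Bufo,Brassica)),Drosophila)),Lycaon).
That clade has exactly 9 tips — every listed taxon and nothing else — so the group is monophyletic.

Yes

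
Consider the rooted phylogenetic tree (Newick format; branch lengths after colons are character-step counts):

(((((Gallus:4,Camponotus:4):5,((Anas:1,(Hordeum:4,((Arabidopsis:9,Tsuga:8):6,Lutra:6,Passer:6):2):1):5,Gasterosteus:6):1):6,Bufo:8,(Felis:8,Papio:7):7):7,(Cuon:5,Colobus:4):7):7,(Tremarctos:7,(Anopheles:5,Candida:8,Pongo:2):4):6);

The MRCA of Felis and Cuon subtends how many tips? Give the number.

14

The MRCA of Felis and Cuon is the node subtending ((((Gallus,Camponotus),((Anas,(Hordeum,((Arabidopsis,Tsuga),Lutra,Passer))),Gasterosteus)),Bufo,(Felis,Papio)),(Cuon,Colobus)).
That clade contains 14 terminal taxa: Anas, Arabidopsis, Bufo, Camponotus, Colobus, Cuon, Felis, Gallus, Gasterosteus, Hordeum, Lutra, Papio, Passer, Tsuga.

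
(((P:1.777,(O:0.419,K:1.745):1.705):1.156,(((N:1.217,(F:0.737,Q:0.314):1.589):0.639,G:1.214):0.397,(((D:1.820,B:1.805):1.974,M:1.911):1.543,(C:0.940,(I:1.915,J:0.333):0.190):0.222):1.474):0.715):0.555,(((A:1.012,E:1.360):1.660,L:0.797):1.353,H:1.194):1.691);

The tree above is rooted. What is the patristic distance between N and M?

The path runs N → … → MRCA → … → M; the MRCA is the node subtending (((N,(F,Q)),G),(((D,B),M),(C,(I,J)))).
Branch lengths along that path: 1.217 + 0.639 + 0.397 + 1.474 + 1.543 + 1.911 = 7.181.

7.181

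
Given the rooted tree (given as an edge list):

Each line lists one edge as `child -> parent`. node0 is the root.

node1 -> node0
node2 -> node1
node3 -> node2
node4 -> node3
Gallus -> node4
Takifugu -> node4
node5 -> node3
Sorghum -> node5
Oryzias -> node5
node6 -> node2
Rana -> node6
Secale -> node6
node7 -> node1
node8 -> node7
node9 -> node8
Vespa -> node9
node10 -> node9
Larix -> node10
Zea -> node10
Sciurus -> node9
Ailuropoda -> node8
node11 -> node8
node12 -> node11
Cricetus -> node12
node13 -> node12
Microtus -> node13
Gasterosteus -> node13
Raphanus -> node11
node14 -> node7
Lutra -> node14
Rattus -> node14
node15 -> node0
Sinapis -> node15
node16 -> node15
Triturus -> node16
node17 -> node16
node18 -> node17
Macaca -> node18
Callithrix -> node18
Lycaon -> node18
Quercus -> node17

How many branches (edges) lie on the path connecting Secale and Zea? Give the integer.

8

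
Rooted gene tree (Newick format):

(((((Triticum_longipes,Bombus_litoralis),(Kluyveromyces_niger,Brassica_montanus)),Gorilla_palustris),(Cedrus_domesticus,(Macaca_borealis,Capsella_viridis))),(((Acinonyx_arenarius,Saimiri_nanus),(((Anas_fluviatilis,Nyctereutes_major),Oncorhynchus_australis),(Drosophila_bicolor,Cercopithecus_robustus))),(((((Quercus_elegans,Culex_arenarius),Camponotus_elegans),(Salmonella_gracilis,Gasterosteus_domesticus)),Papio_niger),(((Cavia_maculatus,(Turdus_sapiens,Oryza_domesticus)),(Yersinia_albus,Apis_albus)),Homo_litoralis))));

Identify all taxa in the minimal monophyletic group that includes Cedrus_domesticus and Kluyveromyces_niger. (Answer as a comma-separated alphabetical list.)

Bombus_litoralis, Brassica_montanus, Capsella_viridis, Cedrus_domesticus, Gorilla_palustris, Kluyveromyces_niger, Macaca_borealis, Triticum_longipes

Tracing Cedrus_domesticus: it sits inside (Cedrus_domesticus,(Macaca_borealis,Capsella_viridis)).
Tracing Kluyveromyces_niger: it sits inside (Kluyveromyces_niger,Brassica_montanus).
The smallest clade enclosing both is ((((Triticum_longipes,Bombus_litoralis),(Kluyveromyces_niger,Brassica_montanus)),Gorilla_palustris),(Cedrus_domesticus,(Macaca_borealis,Capsella_viridis))); the answer is its 8 terminal taxa in alphabetical order.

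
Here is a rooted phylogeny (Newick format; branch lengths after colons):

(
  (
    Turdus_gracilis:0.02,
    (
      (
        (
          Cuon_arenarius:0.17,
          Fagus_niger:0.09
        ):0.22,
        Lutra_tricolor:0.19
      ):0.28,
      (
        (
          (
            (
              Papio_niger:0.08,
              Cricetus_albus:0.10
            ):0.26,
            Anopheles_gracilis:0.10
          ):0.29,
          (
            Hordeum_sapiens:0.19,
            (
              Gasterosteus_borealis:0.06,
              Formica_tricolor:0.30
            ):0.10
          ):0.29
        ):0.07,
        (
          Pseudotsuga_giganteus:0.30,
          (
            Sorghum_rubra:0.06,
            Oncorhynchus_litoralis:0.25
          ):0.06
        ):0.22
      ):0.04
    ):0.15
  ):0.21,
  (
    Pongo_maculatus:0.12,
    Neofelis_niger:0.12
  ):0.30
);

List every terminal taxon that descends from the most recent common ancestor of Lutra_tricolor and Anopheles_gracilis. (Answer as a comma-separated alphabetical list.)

Tracing Lutra_tricolor: it sits inside ((Cuon_arenarius,Fagus_niger),Lutra_tricolor).
Tracing Anopheles_gracilis: it sits inside ((Papio_niger,Cricetus_albus),Anopheles_gracilis).
The smallest clade enclosing both is (((Cuon_arenarius,Fagus_niger),Lutra_tricolor),((((Papio_niger,Cricetus_albus),Anopheles_gracilis),(Hordeum_sapiens,(Gasterosteus_borealis,Formica_tricolor))),(Pseudotsuga_giganteus,(Sorghum_rubra,Oncorhynchus_litoralis)))); the answer is its 12 terminal taxa in alphabetical order.

Anopheles_gracilis, Cricetus_albus, Cuon_arenarius, Fagus_niger, Formica_tricolor, Gasterosteus_borealis, Hordeum_sapiens, Lutra_tricolor, Oncorhynchus_litoralis, Papio_niger, Pseudotsuga_giganteus, Sorghum_rubra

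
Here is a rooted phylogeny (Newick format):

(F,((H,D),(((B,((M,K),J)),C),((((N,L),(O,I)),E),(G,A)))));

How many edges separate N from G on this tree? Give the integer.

The MRCA of N and G is the node subtending ((((N,L),(O,I)),E),(G,A)).
From N up to that node: 4 branches. From G up to the same node: 2 branches. Total: 4 + 2 = 6.

6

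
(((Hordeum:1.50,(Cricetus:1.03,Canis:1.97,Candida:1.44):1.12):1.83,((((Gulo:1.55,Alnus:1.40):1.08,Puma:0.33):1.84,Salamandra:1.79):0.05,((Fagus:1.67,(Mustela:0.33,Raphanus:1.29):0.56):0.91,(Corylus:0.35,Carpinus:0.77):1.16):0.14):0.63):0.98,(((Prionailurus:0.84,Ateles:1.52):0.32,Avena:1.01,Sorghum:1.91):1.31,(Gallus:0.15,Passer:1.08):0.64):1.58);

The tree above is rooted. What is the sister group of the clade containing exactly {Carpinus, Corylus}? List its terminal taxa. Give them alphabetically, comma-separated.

Fagus, Mustela, Raphanus

The clade containing exactly {Carpinus, Corylus} attaches to the tree at the node subtending ((Fagus,(Mustela,Raphanus)),(Corylus,Carpinus)).
The other lineage descending from that same node — the sister group — is (Fagus,(Mustela,Raphanus)); its 3 tips in alphabetical order are the answer.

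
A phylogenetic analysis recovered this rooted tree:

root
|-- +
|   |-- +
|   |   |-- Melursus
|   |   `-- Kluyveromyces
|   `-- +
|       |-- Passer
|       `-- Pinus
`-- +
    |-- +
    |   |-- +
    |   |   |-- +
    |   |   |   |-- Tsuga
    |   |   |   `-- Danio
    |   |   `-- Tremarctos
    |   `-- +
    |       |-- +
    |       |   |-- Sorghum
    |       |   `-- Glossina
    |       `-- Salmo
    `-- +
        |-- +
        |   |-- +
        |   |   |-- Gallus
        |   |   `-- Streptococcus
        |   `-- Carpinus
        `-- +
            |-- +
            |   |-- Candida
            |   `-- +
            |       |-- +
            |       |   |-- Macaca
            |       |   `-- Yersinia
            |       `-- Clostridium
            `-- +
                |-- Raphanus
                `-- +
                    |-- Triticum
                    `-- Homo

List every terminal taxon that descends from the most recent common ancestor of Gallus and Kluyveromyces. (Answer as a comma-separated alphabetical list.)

Candida, Carpinus, Clostridium, Danio, Gallus, Glossina, Homo, Kluyveromyces, Macaca, Melursus, Passer, Pinus, Raphanus, Salmo, Sorghum, Streptococcus, Tremarctos, Triticum, Tsuga, Yersinia

Tracing Gallus: it sits inside (Gallus,Streptococcus).
Tracing Kluyveromyces: it sits inside (Melursus,Kluyveromyces).
The smallest clade enclosing both is the whole tree (their MRCA is the root), so the answer is all 20 tips in alphabetical order.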